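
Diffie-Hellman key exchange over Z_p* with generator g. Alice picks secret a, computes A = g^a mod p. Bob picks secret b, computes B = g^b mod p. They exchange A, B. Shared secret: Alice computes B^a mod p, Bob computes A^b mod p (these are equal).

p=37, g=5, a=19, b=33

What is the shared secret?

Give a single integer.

A = 5^19 mod 37  (bits of 19 = 10011)
  bit 0 = 1: r = r^2 * 5 mod 37 = 1^2 * 5 = 1*5 = 5
  bit 1 = 0: r = r^2 mod 37 = 5^2 = 25
  bit 2 = 0: r = r^2 mod 37 = 25^2 = 33
  bit 3 = 1: r = r^2 * 5 mod 37 = 33^2 * 5 = 16*5 = 6
  bit 4 = 1: r = r^2 * 5 mod 37 = 6^2 * 5 = 36*5 = 32
  -> A = 32
B = 5^33 mod 37  (bits of 33 = 100001)
  bit 0 = 1: r = r^2 * 5 mod 37 = 1^2 * 5 = 1*5 = 5
  bit 1 = 0: r = r^2 mod 37 = 5^2 = 25
  bit 2 = 0: r = r^2 mod 37 = 25^2 = 33
  bit 3 = 0: r = r^2 mod 37 = 33^2 = 16
  bit 4 = 0: r = r^2 mod 37 = 16^2 = 34
  bit 5 = 1: r = r^2 * 5 mod 37 = 34^2 * 5 = 9*5 = 8
  -> B = 8
s = B^a = 8^19 mod 37  (bits of 19 = 10011)
  bit 0 = 1: r = r^2 * 8 mod 37 = 1^2 * 8 = 1*8 = 8
  bit 1 = 0: r = r^2 mod 37 = 8^2 = 27
  bit 2 = 0: r = r^2 mod 37 = 27^2 = 26
  bit 3 = 1: r = r^2 * 8 mod 37 = 26^2 * 8 = 10*8 = 6
  bit 4 = 1: r = r^2 * 8 mod 37 = 6^2 * 8 = 36*8 = 29
  -> s = B^a = 29

Answer: 29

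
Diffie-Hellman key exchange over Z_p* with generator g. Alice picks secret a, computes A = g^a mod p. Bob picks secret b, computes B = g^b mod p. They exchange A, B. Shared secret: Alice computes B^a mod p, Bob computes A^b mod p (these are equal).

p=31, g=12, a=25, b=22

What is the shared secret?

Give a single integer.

Answer: 25

Derivation:
A = 12^25 mod 31  (bits of 25 = 11001)
  bit 0 = 1: r = r^2 * 12 mod 31 = 1^2 * 12 = 1*12 = 12
  bit 1 = 1: r = r^2 * 12 mod 31 = 12^2 * 12 = 20*12 = 23
  bit 2 = 0: r = r^2 mod 31 = 23^2 = 2
  bit 3 = 0: r = r^2 mod 31 = 2^2 = 4
  bit 4 = 1: r = r^2 * 12 mod 31 = 4^2 * 12 = 16*12 = 6
  -> A = 6
B = 12^22 mod 31  (bits of 22 = 10110)
  bit 0 = 1: r = r^2 * 12 mod 31 = 1^2 * 12 = 1*12 = 12
  bit 1 = 0: r = r^2 mod 31 = 12^2 = 20
  bit 2 = 1: r = r^2 * 12 mod 31 = 20^2 * 12 = 28*12 = 26
  bit 3 = 1: r = r^2 * 12 mod 31 = 26^2 * 12 = 25*12 = 21
  bit 4 = 0: r = r^2 mod 31 = 21^2 = 7
  -> B = 7
s = B^a = 7^25 mod 31  (bits of 25 = 11001)
  bit 0 = 1: r = r^2 * 7 mod 31 = 1^2 * 7 = 1*7 = 7
  bit 1 = 1: r = r^2 * 7 mod 31 = 7^2 * 7 = 18*7 = 2
  bit 2 = 0: r = r^2 mod 31 = 2^2 = 4
  bit 3 = 0: r = r^2 mod 31 = 4^2 = 16
  bit 4 = 1: r = r^2 * 7 mod 31 = 16^2 * 7 = 8*7 = 25
  -> s = B^a = 25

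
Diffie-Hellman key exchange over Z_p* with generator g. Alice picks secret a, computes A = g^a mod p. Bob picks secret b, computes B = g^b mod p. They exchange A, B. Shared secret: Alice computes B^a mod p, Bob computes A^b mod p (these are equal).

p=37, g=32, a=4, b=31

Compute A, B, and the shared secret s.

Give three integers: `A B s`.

A = 32^4 mod 37  (bits of 4 = 100)
  bit 0 = 1: r = r^2 * 32 mod 37 = 1^2 * 32 = 1*32 = 32
  bit 1 = 0: r = r^2 mod 37 = 32^2 = 25
  bit 2 = 0: r = r^2 mod 37 = 25^2 = 33
  -> A = 33
B = 32^31 mod 37  (bits of 31 = 11111)
  bit 0 = 1: r = r^2 * 32 mod 37 = 1^2 * 32 = 1*32 = 32
  bit 1 = 1: r = r^2 * 32 mod 37 = 32^2 * 32 = 25*32 = 23
  bit 2 = 1: r = r^2 * 32 mod 37 = 23^2 * 32 = 11*32 = 19
  bit 3 = 1: r = r^2 * 32 mod 37 = 19^2 * 32 = 28*32 = 8
  bit 4 = 1: r = r^2 * 32 mod 37 = 8^2 * 32 = 27*32 = 13
  -> B = 13
s = B^a = 13^4 mod 37  (bits of 4 = 100)
  bit 0 = 1: r = r^2 * 13 mod 37 = 1^2 * 13 = 1*13 = 13
  bit 1 = 0: r = r^2 mod 37 = 13^2 = 21
  bit 2 = 0: r = r^2 mod 37 = 21^2 = 34
  -> s = B^a = 34

Answer: 33 13 34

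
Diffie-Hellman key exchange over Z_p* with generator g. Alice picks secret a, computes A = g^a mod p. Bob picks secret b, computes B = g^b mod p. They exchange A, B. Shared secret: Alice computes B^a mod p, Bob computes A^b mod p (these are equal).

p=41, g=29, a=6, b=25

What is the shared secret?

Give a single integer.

A = 29^6 mod 41  (bits of 6 = 110)
  bit 0 = 1: r = r^2 * 29 mod 41 = 1^2 * 29 = 1*29 = 29
  bit 1 = 1: r = r^2 * 29 mod 41 = 29^2 * 29 = 21*29 = 35
  bit 2 = 0: r = r^2 mod 41 = 35^2 = 36
  -> A = 36
B = 29^25 mod 41  (bits of 25 = 11001)
  bit 0 = 1: r = r^2 * 29 mod 41 = 1^2 * 29 = 1*29 = 29
  bit 1 = 1: r = r^2 * 29 mod 41 = 29^2 * 29 = 21*29 = 35
  bit 2 = 0: r = r^2 mod 41 = 35^2 = 36
  bit 3 = 0: r = r^2 mod 41 = 36^2 = 25
  bit 4 = 1: r = r^2 * 29 mod 41 = 25^2 * 29 = 10*29 = 3
  -> B = 3
s = B^a = 3^6 mod 41  (bits of 6 = 110)
  bit 0 = 1: r = r^2 * 3 mod 41 = 1^2 * 3 = 1*3 = 3
  bit 1 = 1: r = r^2 * 3 mod 41 = 3^2 * 3 = 9*3 = 27
  bit 2 = 0: r = r^2 mod 41 = 27^2 = 32
  -> s = B^a = 32

Answer: 32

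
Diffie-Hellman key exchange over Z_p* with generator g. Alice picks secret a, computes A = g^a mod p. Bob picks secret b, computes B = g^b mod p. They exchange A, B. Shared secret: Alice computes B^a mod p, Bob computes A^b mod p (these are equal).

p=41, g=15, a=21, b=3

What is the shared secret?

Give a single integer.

A = 15^21 mod 41  (bits of 21 = 10101)
  bit 0 = 1: r = r^2 * 15 mod 41 = 1^2 * 15 = 1*15 = 15
  bit 1 = 0: r = r^2 mod 41 = 15^2 = 20
  bit 2 = 1: r = r^2 * 15 mod 41 = 20^2 * 15 = 31*15 = 14
  bit 3 = 0: r = r^2 mod 41 = 14^2 = 32
  bit 4 = 1: r = r^2 * 15 mod 41 = 32^2 * 15 = 40*15 = 26
  -> A = 26
B = 15^3 mod 41  (bits of 3 = 11)
  bit 0 = 1: r = r^2 * 15 mod 41 = 1^2 * 15 = 1*15 = 15
  bit 1 = 1: r = r^2 * 15 mod 41 = 15^2 * 15 = 20*15 = 13
  -> B = 13
s = B^a = 13^21 mod 41  (bits of 21 = 10101)
  bit 0 = 1: r = r^2 * 13 mod 41 = 1^2 * 13 = 1*13 = 13
  bit 1 = 0: r = r^2 mod 41 = 13^2 = 5
  bit 2 = 1: r = r^2 * 13 mod 41 = 5^2 * 13 = 25*13 = 38
  bit 3 = 0: r = r^2 mod 41 = 38^2 = 9
  bit 4 = 1: r = r^2 * 13 mod 41 = 9^2 * 13 = 40*13 = 28
  -> s = B^a = 28

Answer: 28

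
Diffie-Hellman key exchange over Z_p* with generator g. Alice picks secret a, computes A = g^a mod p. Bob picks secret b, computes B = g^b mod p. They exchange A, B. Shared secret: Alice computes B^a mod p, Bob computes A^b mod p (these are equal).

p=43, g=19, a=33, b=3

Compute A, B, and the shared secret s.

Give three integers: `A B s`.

A = 19^33 mod 43  (bits of 33 = 100001)
  bit 0 = 1: r = r^2 * 19 mod 43 = 1^2 * 19 = 1*19 = 19
  bit 1 = 0: r = r^2 mod 43 = 19^2 = 17
  bit 2 = 0: r = r^2 mod 43 = 17^2 = 31
  bit 3 = 0: r = r^2 mod 43 = 31^2 = 15
  bit 4 = 0: r = r^2 mod 43 = 15^2 = 10
  bit 5 = 1: r = r^2 * 19 mod 43 = 10^2 * 19 = 14*19 = 8
  -> A = 8
B = 19^3 mod 43  (bits of 3 = 11)
  bit 0 = 1: r = r^2 * 19 mod 43 = 1^2 * 19 = 1*19 = 19
  bit 1 = 1: r = r^2 * 19 mod 43 = 19^2 * 19 = 17*19 = 22
  -> B = 22
s = B^a = 22^33 mod 43  (bits of 33 = 100001)
  bit 0 = 1: r = r^2 * 22 mod 43 = 1^2 * 22 = 1*22 = 22
  bit 1 = 0: r = r^2 mod 43 = 22^2 = 11
  bit 2 = 0: r = r^2 mod 43 = 11^2 = 35
  bit 3 = 0: r = r^2 mod 43 = 35^2 = 21
  bit 4 = 0: r = r^2 mod 43 = 21^2 = 11
  bit 5 = 1: r = r^2 * 22 mod 43 = 11^2 * 22 = 35*22 = 39
  -> s = B^a = 39

Answer: 8 22 39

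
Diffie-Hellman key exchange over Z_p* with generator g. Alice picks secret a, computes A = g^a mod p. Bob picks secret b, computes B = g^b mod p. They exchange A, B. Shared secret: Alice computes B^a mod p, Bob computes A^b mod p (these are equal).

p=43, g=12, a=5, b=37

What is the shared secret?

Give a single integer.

Answer: 30

Derivation:
A = 12^5 mod 43  (bits of 5 = 101)
  bit 0 = 1: r = r^2 * 12 mod 43 = 1^2 * 12 = 1*12 = 12
  bit 1 = 0: r = r^2 mod 43 = 12^2 = 15
  bit 2 = 1: r = r^2 * 12 mod 43 = 15^2 * 12 = 10*12 = 34
  -> A = 34
B = 12^37 mod 43  (bits of 37 = 100101)
  bit 0 = 1: r = r^2 * 12 mod 43 = 1^2 * 12 = 1*12 = 12
  bit 1 = 0: r = r^2 mod 43 = 12^2 = 15
  bit 2 = 0: r = r^2 mod 43 = 15^2 = 10
  bit 3 = 1: r = r^2 * 12 mod 43 = 10^2 * 12 = 14*12 = 39
  bit 4 = 0: r = r^2 mod 43 = 39^2 = 16
  bit 5 = 1: r = r^2 * 12 mod 43 = 16^2 * 12 = 41*12 = 19
  -> B = 19
s = B^a = 19^5 mod 43  (bits of 5 = 101)
  bit 0 = 1: r = r^2 * 19 mod 43 = 1^2 * 19 = 1*19 = 19
  bit 1 = 0: r = r^2 mod 43 = 19^2 = 17
  bit 2 = 1: r = r^2 * 19 mod 43 = 17^2 * 19 = 31*19 = 30
  -> s = B^a = 30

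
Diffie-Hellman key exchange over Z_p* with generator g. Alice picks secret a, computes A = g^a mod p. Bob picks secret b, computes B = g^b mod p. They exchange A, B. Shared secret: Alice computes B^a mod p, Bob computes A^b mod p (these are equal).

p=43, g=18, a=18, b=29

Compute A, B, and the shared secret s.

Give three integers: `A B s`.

Answer: 35 3 35

Derivation:
A = 18^18 mod 43  (bits of 18 = 10010)
  bit 0 = 1: r = r^2 * 18 mod 43 = 1^2 * 18 = 1*18 = 18
  bit 1 = 0: r = r^2 mod 43 = 18^2 = 23
  bit 2 = 0: r = r^2 mod 43 = 23^2 = 13
  bit 3 = 1: r = r^2 * 18 mod 43 = 13^2 * 18 = 40*18 = 32
  bit 4 = 0: r = r^2 mod 43 = 32^2 = 35
  -> A = 35
B = 18^29 mod 43  (bits of 29 = 11101)
  bit 0 = 1: r = r^2 * 18 mod 43 = 1^2 * 18 = 1*18 = 18
  bit 1 = 1: r = r^2 * 18 mod 43 = 18^2 * 18 = 23*18 = 27
  bit 2 = 1: r = r^2 * 18 mod 43 = 27^2 * 18 = 41*18 = 7
  bit 3 = 0: r = r^2 mod 43 = 7^2 = 6
  bit 4 = 1: r = r^2 * 18 mod 43 = 6^2 * 18 = 36*18 = 3
  -> B = 3
s = B^a = 3^18 mod 43  (bits of 18 = 10010)
  bit 0 = 1: r = r^2 * 3 mod 43 = 1^2 * 3 = 1*3 = 3
  bit 1 = 0: r = r^2 mod 43 = 3^2 = 9
  bit 2 = 0: r = r^2 mod 43 = 9^2 = 38
  bit 3 = 1: r = r^2 * 3 mod 43 = 38^2 * 3 = 25*3 = 32
  bit 4 = 0: r = r^2 mod 43 = 32^2 = 35
  -> s = B^a = 35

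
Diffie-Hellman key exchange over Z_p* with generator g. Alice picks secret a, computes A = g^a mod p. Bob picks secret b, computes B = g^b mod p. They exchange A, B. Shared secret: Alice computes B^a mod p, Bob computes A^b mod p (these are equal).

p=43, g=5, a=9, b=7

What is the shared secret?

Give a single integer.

A = 5^9 mod 43  (bits of 9 = 1001)
  bit 0 = 1: r = r^2 * 5 mod 43 = 1^2 * 5 = 1*5 = 5
  bit 1 = 0: r = r^2 mod 43 = 5^2 = 25
  bit 2 = 0: r = r^2 mod 43 = 25^2 = 23
  bit 3 = 1: r = r^2 * 5 mod 43 = 23^2 * 5 = 13*5 = 22
  -> A = 22
B = 5^7 mod 43  (bits of 7 = 111)
  bit 0 = 1: r = r^2 * 5 mod 43 = 1^2 * 5 = 1*5 = 5
  bit 1 = 1: r = r^2 * 5 mod 43 = 5^2 * 5 = 25*5 = 39
  bit 2 = 1: r = r^2 * 5 mod 43 = 39^2 * 5 = 16*5 = 37
  -> B = 37
s = B^a = 37^9 mod 43  (bits of 9 = 1001)
  bit 0 = 1: r = r^2 * 37 mod 43 = 1^2 * 37 = 1*37 = 37
  bit 1 = 0: r = r^2 mod 43 = 37^2 = 36
  bit 2 = 0: r = r^2 mod 43 = 36^2 = 6
  bit 3 = 1: r = r^2 * 37 mod 43 = 6^2 * 37 = 36*37 = 42
  -> s = B^a = 42

Answer: 42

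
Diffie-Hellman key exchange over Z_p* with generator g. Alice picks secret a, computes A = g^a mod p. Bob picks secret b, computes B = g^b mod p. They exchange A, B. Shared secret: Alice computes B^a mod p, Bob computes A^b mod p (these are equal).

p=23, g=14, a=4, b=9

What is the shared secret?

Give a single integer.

A = 14^4 mod 23  (bits of 4 = 100)
  bit 0 = 1: r = r^2 * 14 mod 23 = 1^2 * 14 = 1*14 = 14
  bit 1 = 0: r = r^2 mod 23 = 14^2 = 12
  bit 2 = 0: r = r^2 mod 23 = 12^2 = 6
  -> A = 6
B = 14^9 mod 23  (bits of 9 = 1001)
  bit 0 = 1: r = r^2 * 14 mod 23 = 1^2 * 14 = 1*14 = 14
  bit 1 = 0: r = r^2 mod 23 = 14^2 = 12
  bit 2 = 0: r = r^2 mod 23 = 12^2 = 6
  bit 3 = 1: r = r^2 * 14 mod 23 = 6^2 * 14 = 13*14 = 21
  -> B = 21
s = B^a = 21^4 mod 23  (bits of 4 = 100)
  bit 0 = 1: r = r^2 * 21 mod 23 = 1^2 * 21 = 1*21 = 21
  bit 1 = 0: r = r^2 mod 23 = 21^2 = 4
  bit 2 = 0: r = r^2 mod 23 = 4^2 = 16
  -> s = B^a = 16

Answer: 16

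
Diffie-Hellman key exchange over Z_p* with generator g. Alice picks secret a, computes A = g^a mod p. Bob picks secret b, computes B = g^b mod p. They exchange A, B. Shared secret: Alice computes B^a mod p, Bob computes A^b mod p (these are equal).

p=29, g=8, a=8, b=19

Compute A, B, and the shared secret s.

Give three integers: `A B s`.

Answer: 20 2 24

Derivation:
A = 8^8 mod 29  (bits of 8 = 1000)
  bit 0 = 1: r = r^2 * 8 mod 29 = 1^2 * 8 = 1*8 = 8
  bit 1 = 0: r = r^2 mod 29 = 8^2 = 6
  bit 2 = 0: r = r^2 mod 29 = 6^2 = 7
  bit 3 = 0: r = r^2 mod 29 = 7^2 = 20
  -> A = 20
B = 8^19 mod 29  (bits of 19 = 10011)
  bit 0 = 1: r = r^2 * 8 mod 29 = 1^2 * 8 = 1*8 = 8
  bit 1 = 0: r = r^2 mod 29 = 8^2 = 6
  bit 2 = 0: r = r^2 mod 29 = 6^2 = 7
  bit 3 = 1: r = r^2 * 8 mod 29 = 7^2 * 8 = 20*8 = 15
  bit 4 = 1: r = r^2 * 8 mod 29 = 15^2 * 8 = 22*8 = 2
  -> B = 2
s = B^a = 2^8 mod 29  (bits of 8 = 1000)
  bit 0 = 1: r = r^2 * 2 mod 29 = 1^2 * 2 = 1*2 = 2
  bit 1 = 0: r = r^2 mod 29 = 2^2 = 4
  bit 2 = 0: r = r^2 mod 29 = 4^2 = 16
  bit 3 = 0: r = r^2 mod 29 = 16^2 = 24
  -> s = B^a = 24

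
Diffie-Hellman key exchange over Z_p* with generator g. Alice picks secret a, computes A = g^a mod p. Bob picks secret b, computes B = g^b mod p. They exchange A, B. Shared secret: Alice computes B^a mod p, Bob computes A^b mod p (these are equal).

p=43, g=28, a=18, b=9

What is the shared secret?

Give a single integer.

Answer: 4

Derivation:
A = 28^18 mod 43  (bits of 18 = 10010)
  bit 0 = 1: r = r^2 * 28 mod 43 = 1^2 * 28 = 1*28 = 28
  bit 1 = 0: r = r^2 mod 43 = 28^2 = 10
  bit 2 = 0: r = r^2 mod 43 = 10^2 = 14
  bit 3 = 1: r = r^2 * 28 mod 43 = 14^2 * 28 = 24*28 = 27
  bit 4 = 0: r = r^2 mod 43 = 27^2 = 41
  -> A = 41
B = 28^9 mod 43  (bits of 9 = 1001)
  bit 0 = 1: r = r^2 * 28 mod 43 = 1^2 * 28 = 1*28 = 28
  bit 1 = 0: r = r^2 mod 43 = 28^2 = 10
  bit 2 = 0: r = r^2 mod 43 = 10^2 = 14
  bit 3 = 1: r = r^2 * 28 mod 43 = 14^2 * 28 = 24*28 = 27
  -> B = 27
s = B^a = 27^18 mod 43  (bits of 18 = 10010)
  bit 0 = 1: r = r^2 * 27 mod 43 = 1^2 * 27 = 1*27 = 27
  bit 1 = 0: r = r^2 mod 43 = 27^2 = 41
  bit 2 = 0: r = r^2 mod 43 = 41^2 = 4
  bit 3 = 1: r = r^2 * 27 mod 43 = 4^2 * 27 = 16*27 = 2
  bit 4 = 0: r = r^2 mod 43 = 2^2 = 4
  -> s = B^a = 4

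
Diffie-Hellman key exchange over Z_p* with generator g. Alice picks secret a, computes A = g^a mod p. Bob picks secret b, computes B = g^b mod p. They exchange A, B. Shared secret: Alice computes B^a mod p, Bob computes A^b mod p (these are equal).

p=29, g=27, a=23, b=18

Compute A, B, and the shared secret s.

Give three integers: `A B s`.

A = 27^23 mod 29  (bits of 23 = 10111)
  bit 0 = 1: r = r^2 * 27 mod 29 = 1^2 * 27 = 1*27 = 27
  bit 1 = 0: r = r^2 mod 29 = 27^2 = 4
  bit 2 = 1: r = r^2 * 27 mod 29 = 4^2 * 27 = 16*27 = 26
  bit 3 = 1: r = r^2 * 27 mod 29 = 26^2 * 27 = 9*27 = 11
  bit 4 = 1: r = r^2 * 27 mod 29 = 11^2 * 27 = 5*27 = 19
  -> A = 19
B = 27^18 mod 29  (bits of 18 = 10010)
  bit 0 = 1: r = r^2 * 27 mod 29 = 1^2 * 27 = 1*27 = 27
  bit 1 = 0: r = r^2 mod 29 = 27^2 = 4
  bit 2 = 0: r = r^2 mod 29 = 4^2 = 16
  bit 3 = 1: r = r^2 * 27 mod 29 = 16^2 * 27 = 24*27 = 10
  bit 4 = 0: r = r^2 mod 29 = 10^2 = 13
  -> B = 13
s = B^a = 13^23 mod 29  (bits of 23 = 10111)
  bit 0 = 1: r = r^2 * 13 mod 29 = 1^2 * 13 = 1*13 = 13
  bit 1 = 0: r = r^2 mod 29 = 13^2 = 24
  bit 2 = 1: r = r^2 * 13 mod 29 = 24^2 * 13 = 25*13 = 6
  bit 3 = 1: r = r^2 * 13 mod 29 = 6^2 * 13 = 7*13 = 4
  bit 4 = 1: r = r^2 * 13 mod 29 = 4^2 * 13 = 16*13 = 5
  -> s = B^a = 5

Answer: 19 13 5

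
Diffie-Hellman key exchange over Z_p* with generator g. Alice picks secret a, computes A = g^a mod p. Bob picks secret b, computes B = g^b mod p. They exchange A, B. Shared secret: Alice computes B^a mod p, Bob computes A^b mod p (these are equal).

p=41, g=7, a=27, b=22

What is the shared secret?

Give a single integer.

A = 7^27 mod 41  (bits of 27 = 11011)
  bit 0 = 1: r = r^2 * 7 mod 41 = 1^2 * 7 = 1*7 = 7
  bit 1 = 1: r = r^2 * 7 mod 41 = 7^2 * 7 = 8*7 = 15
  bit 2 = 0: r = r^2 mod 41 = 15^2 = 20
  bit 3 = 1: r = r^2 * 7 mod 41 = 20^2 * 7 = 31*7 = 12
  bit 4 = 1: r = r^2 * 7 mod 41 = 12^2 * 7 = 21*7 = 24
  -> A = 24
B = 7^22 mod 41  (bits of 22 = 10110)
  bit 0 = 1: r = r^2 * 7 mod 41 = 1^2 * 7 = 1*7 = 7
  bit 1 = 0: r = r^2 mod 41 = 7^2 = 8
  bit 2 = 1: r = r^2 * 7 mod 41 = 8^2 * 7 = 23*7 = 38
  bit 3 = 1: r = r^2 * 7 mod 41 = 38^2 * 7 = 9*7 = 22
  bit 4 = 0: r = r^2 mod 41 = 22^2 = 33
  -> B = 33
s = B^a = 33^27 mod 41  (bits of 27 = 11011)
  bit 0 = 1: r = r^2 * 33 mod 41 = 1^2 * 33 = 1*33 = 33
  bit 1 = 1: r = r^2 * 33 mod 41 = 33^2 * 33 = 23*33 = 21
  bit 2 = 0: r = r^2 mod 41 = 21^2 = 31
  bit 3 = 1: r = r^2 * 33 mod 41 = 31^2 * 33 = 18*33 = 20
  bit 4 = 1: r = r^2 * 33 mod 41 = 20^2 * 33 = 31*33 = 39
  -> s = B^a = 39

Answer: 39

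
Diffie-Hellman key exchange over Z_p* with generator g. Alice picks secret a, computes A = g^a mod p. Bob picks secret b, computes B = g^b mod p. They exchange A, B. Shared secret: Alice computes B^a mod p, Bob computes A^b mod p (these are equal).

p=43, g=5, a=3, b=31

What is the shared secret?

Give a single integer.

Answer: 22

Derivation:
A = 5^3 mod 43  (bits of 3 = 11)
  bit 0 = 1: r = r^2 * 5 mod 43 = 1^2 * 5 = 1*5 = 5
  bit 1 = 1: r = r^2 * 5 mod 43 = 5^2 * 5 = 25*5 = 39
  -> A = 39
B = 5^31 mod 43  (bits of 31 = 11111)
  bit 0 = 1: r = r^2 * 5 mod 43 = 1^2 * 5 = 1*5 = 5
  bit 1 = 1: r = r^2 * 5 mod 43 = 5^2 * 5 = 25*5 = 39
  bit 2 = 1: r = r^2 * 5 mod 43 = 39^2 * 5 = 16*5 = 37
  bit 3 = 1: r = r^2 * 5 mod 43 = 37^2 * 5 = 36*5 = 8
  bit 4 = 1: r = r^2 * 5 mod 43 = 8^2 * 5 = 21*5 = 19
  -> B = 19
s = B^a = 19^3 mod 43  (bits of 3 = 11)
  bit 0 = 1: r = r^2 * 19 mod 43 = 1^2 * 19 = 1*19 = 19
  bit 1 = 1: r = r^2 * 19 mod 43 = 19^2 * 19 = 17*19 = 22
  -> s = B^a = 22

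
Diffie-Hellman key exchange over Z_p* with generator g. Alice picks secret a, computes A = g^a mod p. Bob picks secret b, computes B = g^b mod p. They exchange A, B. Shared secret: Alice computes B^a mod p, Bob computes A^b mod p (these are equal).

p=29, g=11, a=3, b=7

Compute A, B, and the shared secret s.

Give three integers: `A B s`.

A = 11^3 mod 29  (bits of 3 = 11)
  bit 0 = 1: r = r^2 * 11 mod 29 = 1^2 * 11 = 1*11 = 11
  bit 1 = 1: r = r^2 * 11 mod 29 = 11^2 * 11 = 5*11 = 26
  -> A = 26
B = 11^7 mod 29  (bits of 7 = 111)
  bit 0 = 1: r = r^2 * 11 mod 29 = 1^2 * 11 = 1*11 = 11
  bit 1 = 1: r = r^2 * 11 mod 29 = 11^2 * 11 = 5*11 = 26
  bit 2 = 1: r = r^2 * 11 mod 29 = 26^2 * 11 = 9*11 = 12
  -> B = 12
s = B^a = 12^3 mod 29  (bits of 3 = 11)
  bit 0 = 1: r = r^2 * 12 mod 29 = 1^2 * 12 = 1*12 = 12
  bit 1 = 1: r = r^2 * 12 mod 29 = 12^2 * 12 = 28*12 = 17
  -> s = B^a = 17

Answer: 26 12 17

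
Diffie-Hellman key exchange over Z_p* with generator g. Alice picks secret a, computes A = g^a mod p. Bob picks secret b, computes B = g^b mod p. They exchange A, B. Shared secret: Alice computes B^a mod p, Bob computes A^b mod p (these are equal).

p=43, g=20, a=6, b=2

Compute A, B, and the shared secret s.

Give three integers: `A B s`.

Answer: 4 13 16

Derivation:
A = 20^6 mod 43  (bits of 6 = 110)
  bit 0 = 1: r = r^2 * 20 mod 43 = 1^2 * 20 = 1*20 = 20
  bit 1 = 1: r = r^2 * 20 mod 43 = 20^2 * 20 = 13*20 = 2
  bit 2 = 0: r = r^2 mod 43 = 2^2 = 4
  -> A = 4
B = 20^2 mod 43  (bits of 2 = 10)
  bit 0 = 1: r = r^2 * 20 mod 43 = 1^2 * 20 = 1*20 = 20
  bit 1 = 0: r = r^2 mod 43 = 20^2 = 13
  -> B = 13
s = B^a = 13^6 mod 43  (bits of 6 = 110)
  bit 0 = 1: r = r^2 * 13 mod 43 = 1^2 * 13 = 1*13 = 13
  bit 1 = 1: r = r^2 * 13 mod 43 = 13^2 * 13 = 40*13 = 4
  bit 2 = 0: r = r^2 mod 43 = 4^2 = 16
  -> s = B^a = 16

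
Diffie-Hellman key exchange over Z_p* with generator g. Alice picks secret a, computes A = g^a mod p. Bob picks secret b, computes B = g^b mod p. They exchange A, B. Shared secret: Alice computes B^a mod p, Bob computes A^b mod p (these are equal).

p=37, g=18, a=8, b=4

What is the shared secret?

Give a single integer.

A = 18^8 mod 37  (bits of 8 = 1000)
  bit 0 = 1: r = r^2 * 18 mod 37 = 1^2 * 18 = 1*18 = 18
  bit 1 = 0: r = r^2 mod 37 = 18^2 = 28
  bit 2 = 0: r = r^2 mod 37 = 28^2 = 7
  bit 3 = 0: r = r^2 mod 37 = 7^2 = 12
  -> A = 12
B = 18^4 mod 37  (bits of 4 = 100)
  bit 0 = 1: r = r^2 * 18 mod 37 = 1^2 * 18 = 1*18 = 18
  bit 1 = 0: r = r^2 mod 37 = 18^2 = 28
  bit 2 = 0: r = r^2 mod 37 = 28^2 = 7
  -> B = 7
s = B^a = 7^8 mod 37  (bits of 8 = 1000)
  bit 0 = 1: r = r^2 * 7 mod 37 = 1^2 * 7 = 1*7 = 7
  bit 1 = 0: r = r^2 mod 37 = 7^2 = 12
  bit 2 = 0: r = r^2 mod 37 = 12^2 = 33
  bit 3 = 0: r = r^2 mod 37 = 33^2 = 16
  -> s = B^a = 16

Answer: 16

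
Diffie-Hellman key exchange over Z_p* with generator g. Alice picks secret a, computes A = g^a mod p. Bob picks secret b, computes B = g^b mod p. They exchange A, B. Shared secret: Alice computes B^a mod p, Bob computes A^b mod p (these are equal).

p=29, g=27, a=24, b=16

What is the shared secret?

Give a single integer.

Answer: 23

Derivation:
A = 27^24 mod 29  (bits of 24 = 11000)
  bit 0 = 1: r = r^2 * 27 mod 29 = 1^2 * 27 = 1*27 = 27
  bit 1 = 1: r = r^2 * 27 mod 29 = 27^2 * 27 = 4*27 = 21
  bit 2 = 0: r = r^2 mod 29 = 21^2 = 6
  bit 3 = 0: r = r^2 mod 29 = 6^2 = 7
  bit 4 = 0: r = r^2 mod 29 = 7^2 = 20
  -> A = 20
B = 27^16 mod 29  (bits of 16 = 10000)
  bit 0 = 1: r = r^2 * 27 mod 29 = 1^2 * 27 = 1*27 = 27
  bit 1 = 0: r = r^2 mod 29 = 27^2 = 4
  bit 2 = 0: r = r^2 mod 29 = 4^2 = 16
  bit 3 = 0: r = r^2 mod 29 = 16^2 = 24
  bit 4 = 0: r = r^2 mod 29 = 24^2 = 25
  -> B = 25
s = B^a = 25^24 mod 29  (bits of 24 = 11000)
  bit 0 = 1: r = r^2 * 25 mod 29 = 1^2 * 25 = 1*25 = 25
  bit 1 = 1: r = r^2 * 25 mod 29 = 25^2 * 25 = 16*25 = 23
  bit 2 = 0: r = r^2 mod 29 = 23^2 = 7
  bit 3 = 0: r = r^2 mod 29 = 7^2 = 20
  bit 4 = 0: r = r^2 mod 29 = 20^2 = 23
  -> s = B^a = 23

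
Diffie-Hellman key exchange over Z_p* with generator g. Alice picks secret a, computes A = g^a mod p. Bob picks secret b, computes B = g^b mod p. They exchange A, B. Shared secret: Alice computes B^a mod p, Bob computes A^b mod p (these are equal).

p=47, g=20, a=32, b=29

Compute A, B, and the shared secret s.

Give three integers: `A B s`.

A = 20^32 mod 47  (bits of 32 = 100000)
  bit 0 = 1: r = r^2 * 20 mod 47 = 1^2 * 20 = 1*20 = 20
  bit 1 = 0: r = r^2 mod 47 = 20^2 = 24
  bit 2 = 0: r = r^2 mod 47 = 24^2 = 12
  bit 3 = 0: r = r^2 mod 47 = 12^2 = 3
  bit 4 = 0: r = r^2 mod 47 = 3^2 = 9
  bit 5 = 0: r = r^2 mod 47 = 9^2 = 34
  -> A = 34
B = 20^29 mod 47  (bits of 29 = 11101)
  bit 0 = 1: r = r^2 * 20 mod 47 = 1^2 * 20 = 1*20 = 20
  bit 1 = 1: r = r^2 * 20 mod 47 = 20^2 * 20 = 24*20 = 10
  bit 2 = 1: r = r^2 * 20 mod 47 = 10^2 * 20 = 6*20 = 26
  bit 3 = 0: r = r^2 mod 47 = 26^2 = 18
  bit 4 = 1: r = r^2 * 20 mod 47 = 18^2 * 20 = 42*20 = 41
  -> B = 41
s = B^a = 41^32 mod 47  (bits of 32 = 100000)
  bit 0 = 1: r = r^2 * 41 mod 47 = 1^2 * 41 = 1*41 = 41
  bit 1 = 0: r = r^2 mod 47 = 41^2 = 36
  bit 2 = 0: r = r^2 mod 47 = 36^2 = 27
  bit 3 = 0: r = r^2 mod 47 = 27^2 = 24
  bit 4 = 0: r = r^2 mod 47 = 24^2 = 12
  bit 5 = 0: r = r^2 mod 47 = 12^2 = 3
  -> s = B^a = 3

Answer: 34 41 3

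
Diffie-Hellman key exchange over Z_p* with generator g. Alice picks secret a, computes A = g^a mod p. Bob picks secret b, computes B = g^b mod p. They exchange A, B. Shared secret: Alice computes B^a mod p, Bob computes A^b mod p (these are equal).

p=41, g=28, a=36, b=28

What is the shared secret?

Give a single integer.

Answer: 10

Derivation:
A = 28^36 mod 41  (bits of 36 = 100100)
  bit 0 = 1: r = r^2 * 28 mod 41 = 1^2 * 28 = 1*28 = 28
  bit 1 = 0: r = r^2 mod 41 = 28^2 = 5
  bit 2 = 0: r = r^2 mod 41 = 5^2 = 25
  bit 3 = 1: r = r^2 * 28 mod 41 = 25^2 * 28 = 10*28 = 34
  bit 4 = 0: r = r^2 mod 41 = 34^2 = 8
  bit 5 = 0: r = r^2 mod 41 = 8^2 = 23
  -> A = 23
B = 28^28 mod 41  (bits of 28 = 11100)
  bit 0 = 1: r = r^2 * 28 mod 41 = 1^2 * 28 = 1*28 = 28
  bit 1 = 1: r = r^2 * 28 mod 41 = 28^2 * 28 = 5*28 = 17
  bit 2 = 1: r = r^2 * 28 mod 41 = 17^2 * 28 = 2*28 = 15
  bit 3 = 0: r = r^2 mod 41 = 15^2 = 20
  bit 4 = 0: r = r^2 mod 41 = 20^2 = 31
  -> B = 31
s = B^a = 31^36 mod 41  (bits of 36 = 100100)
  bit 0 = 1: r = r^2 * 31 mod 41 = 1^2 * 31 = 1*31 = 31
  bit 1 = 0: r = r^2 mod 41 = 31^2 = 18
  bit 2 = 0: r = r^2 mod 41 = 18^2 = 37
  bit 3 = 1: r = r^2 * 31 mod 41 = 37^2 * 31 = 16*31 = 4
  bit 4 = 0: r = r^2 mod 41 = 4^2 = 16
  bit 5 = 0: r = r^2 mod 41 = 16^2 = 10
  -> s = B^a = 10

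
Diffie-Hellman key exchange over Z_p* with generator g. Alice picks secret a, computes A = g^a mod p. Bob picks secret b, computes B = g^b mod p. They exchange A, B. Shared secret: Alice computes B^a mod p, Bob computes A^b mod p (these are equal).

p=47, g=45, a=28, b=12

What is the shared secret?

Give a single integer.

A = 45^28 mod 47  (bits of 28 = 11100)
  bit 0 = 1: r = r^2 * 45 mod 47 = 1^2 * 45 = 1*45 = 45
  bit 1 = 1: r = r^2 * 45 mod 47 = 45^2 * 45 = 4*45 = 39
  bit 2 = 1: r = r^2 * 45 mod 47 = 39^2 * 45 = 17*45 = 13
  bit 3 = 0: r = r^2 mod 47 = 13^2 = 28
  bit 4 = 0: r = r^2 mod 47 = 28^2 = 32
  -> A = 32
B = 45^12 mod 47  (bits of 12 = 1100)
  bit 0 = 1: r = r^2 * 45 mod 47 = 1^2 * 45 = 1*45 = 45
  bit 1 = 1: r = r^2 * 45 mod 47 = 45^2 * 45 = 4*45 = 39
  bit 2 = 0: r = r^2 mod 47 = 39^2 = 17
  bit 3 = 0: r = r^2 mod 47 = 17^2 = 7
  -> B = 7
s = B^a = 7^28 mod 47  (bits of 28 = 11100)
  bit 0 = 1: r = r^2 * 7 mod 47 = 1^2 * 7 = 1*7 = 7
  bit 1 = 1: r = r^2 * 7 mod 47 = 7^2 * 7 = 2*7 = 14
  bit 2 = 1: r = r^2 * 7 mod 47 = 14^2 * 7 = 8*7 = 9
  bit 3 = 0: r = r^2 mod 47 = 9^2 = 34
  bit 4 = 0: r = r^2 mod 47 = 34^2 = 28
  -> s = B^a = 28

Answer: 28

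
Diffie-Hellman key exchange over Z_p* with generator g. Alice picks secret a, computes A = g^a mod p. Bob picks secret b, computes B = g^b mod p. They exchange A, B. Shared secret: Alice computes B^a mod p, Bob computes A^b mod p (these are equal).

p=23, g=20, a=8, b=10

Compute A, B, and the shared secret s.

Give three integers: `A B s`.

Answer: 6 8 4

Derivation:
A = 20^8 mod 23  (bits of 8 = 1000)
  bit 0 = 1: r = r^2 * 20 mod 23 = 1^2 * 20 = 1*20 = 20
  bit 1 = 0: r = r^2 mod 23 = 20^2 = 9
  bit 2 = 0: r = r^2 mod 23 = 9^2 = 12
  bit 3 = 0: r = r^2 mod 23 = 12^2 = 6
  -> A = 6
B = 20^10 mod 23  (bits of 10 = 1010)
  bit 0 = 1: r = r^2 * 20 mod 23 = 1^2 * 20 = 1*20 = 20
  bit 1 = 0: r = r^2 mod 23 = 20^2 = 9
  bit 2 = 1: r = r^2 * 20 mod 23 = 9^2 * 20 = 12*20 = 10
  bit 3 = 0: r = r^2 mod 23 = 10^2 = 8
  -> B = 8
s = B^a = 8^8 mod 23  (bits of 8 = 1000)
  bit 0 = 1: r = r^2 * 8 mod 23 = 1^2 * 8 = 1*8 = 8
  bit 1 = 0: r = r^2 mod 23 = 8^2 = 18
  bit 2 = 0: r = r^2 mod 23 = 18^2 = 2
  bit 3 = 0: r = r^2 mod 23 = 2^2 = 4
  -> s = B^a = 4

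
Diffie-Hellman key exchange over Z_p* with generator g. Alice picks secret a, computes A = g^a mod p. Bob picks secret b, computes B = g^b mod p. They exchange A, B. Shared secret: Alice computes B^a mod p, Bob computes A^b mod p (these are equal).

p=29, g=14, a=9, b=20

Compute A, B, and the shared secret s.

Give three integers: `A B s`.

A = 14^9 mod 29  (bits of 9 = 1001)
  bit 0 = 1: r = r^2 * 14 mod 29 = 1^2 * 14 = 1*14 = 14
  bit 1 = 0: r = r^2 mod 29 = 14^2 = 22
  bit 2 = 0: r = r^2 mod 29 = 22^2 = 20
  bit 3 = 1: r = r^2 * 14 mod 29 = 20^2 * 14 = 23*14 = 3
  -> A = 3
B = 14^20 mod 29  (bits of 20 = 10100)
  bit 0 = 1: r = r^2 * 14 mod 29 = 1^2 * 14 = 1*14 = 14
  bit 1 = 0: r = r^2 mod 29 = 14^2 = 22
  bit 2 = 1: r = r^2 * 14 mod 29 = 22^2 * 14 = 20*14 = 19
  bit 3 = 0: r = r^2 mod 29 = 19^2 = 13
  bit 4 = 0: r = r^2 mod 29 = 13^2 = 24
  -> B = 24
s = B^a = 24^9 mod 29  (bits of 9 = 1001)
  bit 0 = 1: r = r^2 * 24 mod 29 = 1^2 * 24 = 1*24 = 24
  bit 1 = 0: r = r^2 mod 29 = 24^2 = 25
  bit 2 = 0: r = r^2 mod 29 = 25^2 = 16
  bit 3 = 1: r = r^2 * 24 mod 29 = 16^2 * 24 = 24*24 = 25
  -> s = B^a = 25

Answer: 3 24 25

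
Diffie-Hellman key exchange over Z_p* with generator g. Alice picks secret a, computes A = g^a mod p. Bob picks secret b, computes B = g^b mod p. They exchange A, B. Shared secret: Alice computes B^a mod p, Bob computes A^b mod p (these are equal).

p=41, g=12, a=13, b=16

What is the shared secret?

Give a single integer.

A = 12^13 mod 41  (bits of 13 = 1101)
  bit 0 = 1: r = r^2 * 12 mod 41 = 1^2 * 12 = 1*12 = 12
  bit 1 = 1: r = r^2 * 12 mod 41 = 12^2 * 12 = 21*12 = 6
  bit 2 = 0: r = r^2 mod 41 = 6^2 = 36
  bit 3 = 1: r = r^2 * 12 mod 41 = 36^2 * 12 = 25*12 = 13
  -> A = 13
B = 12^16 mod 41  (bits of 16 = 10000)
  bit 0 = 1: r = r^2 * 12 mod 41 = 1^2 * 12 = 1*12 = 12
  bit 1 = 0: r = r^2 mod 41 = 12^2 = 21
  bit 2 = 0: r = r^2 mod 41 = 21^2 = 31
  bit 3 = 0: r = r^2 mod 41 = 31^2 = 18
  bit 4 = 0: r = r^2 mod 41 = 18^2 = 37
  -> B = 37
s = B^a = 37^13 mod 41  (bits of 13 = 1101)
  bit 0 = 1: r = r^2 * 37 mod 41 = 1^2 * 37 = 1*37 = 37
  bit 1 = 1: r = r^2 * 37 mod 41 = 37^2 * 37 = 16*37 = 18
  bit 2 = 0: r = r^2 mod 41 = 18^2 = 37
  bit 3 = 1: r = r^2 * 37 mod 41 = 37^2 * 37 = 16*37 = 18
  -> s = B^a = 18

Answer: 18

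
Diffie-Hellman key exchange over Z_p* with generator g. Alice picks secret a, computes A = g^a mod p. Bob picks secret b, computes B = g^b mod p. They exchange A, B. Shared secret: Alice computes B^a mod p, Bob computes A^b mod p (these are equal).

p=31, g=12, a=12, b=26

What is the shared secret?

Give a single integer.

Answer: 4

Derivation:
A = 12^12 mod 31  (bits of 12 = 1100)
  bit 0 = 1: r = r^2 * 12 mod 31 = 1^2 * 12 = 1*12 = 12
  bit 1 = 1: r = r^2 * 12 mod 31 = 12^2 * 12 = 20*12 = 23
  bit 2 = 0: r = r^2 mod 31 = 23^2 = 2
  bit 3 = 0: r = r^2 mod 31 = 2^2 = 4
  -> A = 4
B = 12^26 mod 31  (bits of 26 = 11010)
  bit 0 = 1: r = r^2 * 12 mod 31 = 1^2 * 12 = 1*12 = 12
  bit 1 = 1: r = r^2 * 12 mod 31 = 12^2 * 12 = 20*12 = 23
  bit 2 = 0: r = r^2 mod 31 = 23^2 = 2
  bit 3 = 1: r = r^2 * 12 mod 31 = 2^2 * 12 = 4*12 = 17
  bit 4 = 0: r = r^2 mod 31 = 17^2 = 10
  -> B = 10
s = B^a = 10^12 mod 31  (bits of 12 = 1100)
  bit 0 = 1: r = r^2 * 10 mod 31 = 1^2 * 10 = 1*10 = 10
  bit 1 = 1: r = r^2 * 10 mod 31 = 10^2 * 10 = 7*10 = 8
  bit 2 = 0: r = r^2 mod 31 = 8^2 = 2
  bit 3 = 0: r = r^2 mod 31 = 2^2 = 4
  -> s = B^a = 4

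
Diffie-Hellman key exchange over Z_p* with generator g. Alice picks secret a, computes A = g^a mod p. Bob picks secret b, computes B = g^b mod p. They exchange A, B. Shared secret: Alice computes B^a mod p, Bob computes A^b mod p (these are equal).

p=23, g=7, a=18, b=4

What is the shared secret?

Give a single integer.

Answer: 4

Derivation:
A = 7^18 mod 23  (bits of 18 = 10010)
  bit 0 = 1: r = r^2 * 7 mod 23 = 1^2 * 7 = 1*7 = 7
  bit 1 = 0: r = r^2 mod 23 = 7^2 = 3
  bit 2 = 0: r = r^2 mod 23 = 3^2 = 9
  bit 3 = 1: r = r^2 * 7 mod 23 = 9^2 * 7 = 12*7 = 15
  bit 4 = 0: r = r^2 mod 23 = 15^2 = 18
  -> A = 18
B = 7^4 mod 23  (bits of 4 = 100)
  bit 0 = 1: r = r^2 * 7 mod 23 = 1^2 * 7 = 1*7 = 7
  bit 1 = 0: r = r^2 mod 23 = 7^2 = 3
  bit 2 = 0: r = r^2 mod 23 = 3^2 = 9
  -> B = 9
s = B^a = 9^18 mod 23  (bits of 18 = 10010)
  bit 0 = 1: r = r^2 * 9 mod 23 = 1^2 * 9 = 1*9 = 9
  bit 1 = 0: r = r^2 mod 23 = 9^2 = 12
  bit 2 = 0: r = r^2 mod 23 = 12^2 = 6
  bit 3 = 1: r = r^2 * 9 mod 23 = 6^2 * 9 = 13*9 = 2
  bit 4 = 0: r = r^2 mod 23 = 2^2 = 4
  -> s = B^a = 4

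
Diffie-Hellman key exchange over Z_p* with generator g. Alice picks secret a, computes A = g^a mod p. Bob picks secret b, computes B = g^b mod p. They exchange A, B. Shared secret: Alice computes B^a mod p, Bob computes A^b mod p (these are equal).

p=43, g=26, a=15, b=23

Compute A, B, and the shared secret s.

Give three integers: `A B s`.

Answer: 27 12 2

Derivation:
A = 26^15 mod 43  (bits of 15 = 1111)
  bit 0 = 1: r = r^2 * 26 mod 43 = 1^2 * 26 = 1*26 = 26
  bit 1 = 1: r = r^2 * 26 mod 43 = 26^2 * 26 = 31*26 = 32
  bit 2 = 1: r = r^2 * 26 mod 43 = 32^2 * 26 = 35*26 = 7
  bit 3 = 1: r = r^2 * 26 mod 43 = 7^2 * 26 = 6*26 = 27
  -> A = 27
B = 26^23 mod 43  (bits of 23 = 10111)
  bit 0 = 1: r = r^2 * 26 mod 43 = 1^2 * 26 = 1*26 = 26
  bit 1 = 0: r = r^2 mod 43 = 26^2 = 31
  bit 2 = 1: r = r^2 * 26 mod 43 = 31^2 * 26 = 15*26 = 3
  bit 3 = 1: r = r^2 * 26 mod 43 = 3^2 * 26 = 9*26 = 19
  bit 4 = 1: r = r^2 * 26 mod 43 = 19^2 * 26 = 17*26 = 12
  -> B = 12
s = B^a = 12^15 mod 43  (bits of 15 = 1111)
  bit 0 = 1: r = r^2 * 12 mod 43 = 1^2 * 12 = 1*12 = 12
  bit 1 = 1: r = r^2 * 12 mod 43 = 12^2 * 12 = 15*12 = 8
  bit 2 = 1: r = r^2 * 12 mod 43 = 8^2 * 12 = 21*12 = 37
  bit 3 = 1: r = r^2 * 12 mod 43 = 37^2 * 12 = 36*12 = 2
  -> s = B^a = 2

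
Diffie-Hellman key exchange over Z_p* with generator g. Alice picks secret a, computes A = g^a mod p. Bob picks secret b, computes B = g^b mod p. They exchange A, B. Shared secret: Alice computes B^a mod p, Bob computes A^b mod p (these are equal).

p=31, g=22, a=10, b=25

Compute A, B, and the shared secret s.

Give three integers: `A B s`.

Answer: 5 26 5

Derivation:
A = 22^10 mod 31  (bits of 10 = 1010)
  bit 0 = 1: r = r^2 * 22 mod 31 = 1^2 * 22 = 1*22 = 22
  bit 1 = 0: r = r^2 mod 31 = 22^2 = 19
  bit 2 = 1: r = r^2 * 22 mod 31 = 19^2 * 22 = 20*22 = 6
  bit 3 = 0: r = r^2 mod 31 = 6^2 = 5
  -> A = 5
B = 22^25 mod 31  (bits of 25 = 11001)
  bit 0 = 1: r = r^2 * 22 mod 31 = 1^2 * 22 = 1*22 = 22
  bit 1 = 1: r = r^2 * 22 mod 31 = 22^2 * 22 = 19*22 = 15
  bit 2 = 0: r = r^2 mod 31 = 15^2 = 8
  bit 3 = 0: r = r^2 mod 31 = 8^2 = 2
  bit 4 = 1: r = r^2 * 22 mod 31 = 2^2 * 22 = 4*22 = 26
  -> B = 26
s = B^a = 26^10 mod 31  (bits of 10 = 1010)
  bit 0 = 1: r = r^2 * 26 mod 31 = 1^2 * 26 = 1*26 = 26
  bit 1 = 0: r = r^2 mod 31 = 26^2 = 25
  bit 2 = 1: r = r^2 * 26 mod 31 = 25^2 * 26 = 5*26 = 6
  bit 3 = 0: r = r^2 mod 31 = 6^2 = 5
  -> s = B^a = 5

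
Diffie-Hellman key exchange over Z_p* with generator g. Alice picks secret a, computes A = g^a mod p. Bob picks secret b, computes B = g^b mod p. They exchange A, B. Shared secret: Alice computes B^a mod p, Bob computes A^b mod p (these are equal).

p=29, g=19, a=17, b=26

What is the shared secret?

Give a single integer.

Answer: 4

Derivation:
A = 19^17 mod 29  (bits of 17 = 10001)
  bit 0 = 1: r = r^2 * 19 mod 29 = 1^2 * 19 = 1*19 = 19
  bit 1 = 0: r = r^2 mod 29 = 19^2 = 13
  bit 2 = 0: r = r^2 mod 29 = 13^2 = 24
  bit 3 = 0: r = r^2 mod 29 = 24^2 = 25
  bit 4 = 1: r = r^2 * 19 mod 29 = 25^2 * 19 = 16*19 = 14
  -> A = 14
B = 19^26 mod 29  (bits of 26 = 11010)
  bit 0 = 1: r = r^2 * 19 mod 29 = 1^2 * 19 = 1*19 = 19
  bit 1 = 1: r = r^2 * 19 mod 29 = 19^2 * 19 = 13*19 = 15
  bit 2 = 0: r = r^2 mod 29 = 15^2 = 22
  bit 3 = 1: r = r^2 * 19 mod 29 = 22^2 * 19 = 20*19 = 3
  bit 4 = 0: r = r^2 mod 29 = 3^2 = 9
  -> B = 9
s = B^a = 9^17 mod 29  (bits of 17 = 10001)
  bit 0 = 1: r = r^2 * 9 mod 29 = 1^2 * 9 = 1*9 = 9
  bit 1 = 0: r = r^2 mod 29 = 9^2 = 23
  bit 2 = 0: r = r^2 mod 29 = 23^2 = 7
  bit 3 = 0: r = r^2 mod 29 = 7^2 = 20
  bit 4 = 1: r = r^2 * 9 mod 29 = 20^2 * 9 = 23*9 = 4
  -> s = B^a = 4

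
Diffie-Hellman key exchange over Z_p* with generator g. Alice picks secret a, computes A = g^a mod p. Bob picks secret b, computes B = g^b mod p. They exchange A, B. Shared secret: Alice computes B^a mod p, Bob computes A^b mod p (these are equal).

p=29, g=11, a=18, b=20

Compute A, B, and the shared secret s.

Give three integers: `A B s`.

A = 11^18 mod 29  (bits of 18 = 10010)
  bit 0 = 1: r = r^2 * 11 mod 29 = 1^2 * 11 = 1*11 = 11
  bit 1 = 0: r = r^2 mod 29 = 11^2 = 5
  bit 2 = 0: r = r^2 mod 29 = 5^2 = 25
  bit 3 = 1: r = r^2 * 11 mod 29 = 25^2 * 11 = 16*11 = 2
  bit 4 = 0: r = r^2 mod 29 = 2^2 = 4
  -> A = 4
B = 11^20 mod 29  (bits of 20 = 10100)
  bit 0 = 1: r = r^2 * 11 mod 29 = 1^2 * 11 = 1*11 = 11
  bit 1 = 0: r = r^2 mod 29 = 11^2 = 5
  bit 2 = 1: r = r^2 * 11 mod 29 = 5^2 * 11 = 25*11 = 14
  bit 3 = 0: r = r^2 mod 29 = 14^2 = 22
  bit 4 = 0: r = r^2 mod 29 = 22^2 = 20
  -> B = 20
s = B^a = 20^18 mod 29  (bits of 18 = 10010)
  bit 0 = 1: r = r^2 * 20 mod 29 = 1^2 * 20 = 1*20 = 20
  bit 1 = 0: r = r^2 mod 29 = 20^2 = 23
  bit 2 = 0: r = r^2 mod 29 = 23^2 = 7
  bit 3 = 1: r = r^2 * 20 mod 29 = 7^2 * 20 = 20*20 = 23
  bit 4 = 0: r = r^2 mod 29 = 23^2 = 7
  -> s = B^a = 7

Answer: 4 20 7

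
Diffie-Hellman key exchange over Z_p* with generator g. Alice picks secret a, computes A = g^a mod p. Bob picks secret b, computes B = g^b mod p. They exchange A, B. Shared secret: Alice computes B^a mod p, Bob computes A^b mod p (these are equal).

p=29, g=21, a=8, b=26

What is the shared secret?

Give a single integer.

Answer: 24

Derivation:
A = 21^8 mod 29  (bits of 8 = 1000)
  bit 0 = 1: r = r^2 * 21 mod 29 = 1^2 * 21 = 1*21 = 21
  bit 1 = 0: r = r^2 mod 29 = 21^2 = 6
  bit 2 = 0: r = r^2 mod 29 = 6^2 = 7
  bit 3 = 0: r = r^2 mod 29 = 7^2 = 20
  -> A = 20
B = 21^26 mod 29  (bits of 26 = 11010)
  bit 0 = 1: r = r^2 * 21 mod 29 = 1^2 * 21 = 1*21 = 21
  bit 1 = 1: r = r^2 * 21 mod 29 = 21^2 * 21 = 6*21 = 10
  bit 2 = 0: r = r^2 mod 29 = 10^2 = 13
  bit 3 = 1: r = r^2 * 21 mod 29 = 13^2 * 21 = 24*21 = 11
  bit 4 = 0: r = r^2 mod 29 = 11^2 = 5
  -> B = 5
s = B^a = 5^8 mod 29  (bits of 8 = 1000)
  bit 0 = 1: r = r^2 * 5 mod 29 = 1^2 * 5 = 1*5 = 5
  bit 1 = 0: r = r^2 mod 29 = 5^2 = 25
  bit 2 = 0: r = r^2 mod 29 = 25^2 = 16
  bit 3 = 0: r = r^2 mod 29 = 16^2 = 24
  -> s = B^a = 24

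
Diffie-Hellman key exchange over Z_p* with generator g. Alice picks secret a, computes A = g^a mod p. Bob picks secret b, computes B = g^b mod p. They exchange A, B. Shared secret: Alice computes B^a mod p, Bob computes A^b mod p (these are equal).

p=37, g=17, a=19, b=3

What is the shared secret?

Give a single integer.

A = 17^19 mod 37  (bits of 19 = 10011)
  bit 0 = 1: r = r^2 * 17 mod 37 = 1^2 * 17 = 1*17 = 17
  bit 1 = 0: r = r^2 mod 37 = 17^2 = 30
  bit 2 = 0: r = r^2 mod 37 = 30^2 = 12
  bit 3 = 1: r = r^2 * 17 mod 37 = 12^2 * 17 = 33*17 = 6
  bit 4 = 1: r = r^2 * 17 mod 37 = 6^2 * 17 = 36*17 = 20
  -> A = 20
B = 17^3 mod 37  (bits of 3 = 11)
  bit 0 = 1: r = r^2 * 17 mod 37 = 1^2 * 17 = 1*17 = 17
  bit 1 = 1: r = r^2 * 17 mod 37 = 17^2 * 17 = 30*17 = 29
  -> B = 29
s = B^a = 29^19 mod 37  (bits of 19 = 10011)
  bit 0 = 1: r = r^2 * 29 mod 37 = 1^2 * 29 = 1*29 = 29
  bit 1 = 0: r = r^2 mod 37 = 29^2 = 27
  bit 2 = 0: r = r^2 mod 37 = 27^2 = 26
  bit 3 = 1: r = r^2 * 29 mod 37 = 26^2 * 29 = 10*29 = 31
  bit 4 = 1: r = r^2 * 29 mod 37 = 31^2 * 29 = 36*29 = 8
  -> s = B^a = 8

Answer: 8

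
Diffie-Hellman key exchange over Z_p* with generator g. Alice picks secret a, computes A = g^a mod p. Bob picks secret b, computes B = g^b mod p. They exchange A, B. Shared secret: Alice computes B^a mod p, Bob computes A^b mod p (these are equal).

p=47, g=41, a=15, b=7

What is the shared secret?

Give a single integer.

A = 41^15 mod 47  (bits of 15 = 1111)
  bit 0 = 1: r = r^2 * 41 mod 47 = 1^2 * 41 = 1*41 = 41
  bit 1 = 1: r = r^2 * 41 mod 47 = 41^2 * 41 = 36*41 = 19
  bit 2 = 1: r = r^2 * 41 mod 47 = 19^2 * 41 = 32*41 = 43
  bit 3 = 1: r = r^2 * 41 mod 47 = 43^2 * 41 = 16*41 = 45
  -> A = 45
B = 41^7 mod 47  (bits of 7 = 111)
  bit 0 = 1: r = r^2 * 41 mod 47 = 1^2 * 41 = 1*41 = 41
  bit 1 = 1: r = r^2 * 41 mod 47 = 41^2 * 41 = 36*41 = 19
  bit 2 = 1: r = r^2 * 41 mod 47 = 19^2 * 41 = 32*41 = 43
  -> B = 43
s = B^a = 43^15 mod 47  (bits of 15 = 1111)
  bit 0 = 1: r = r^2 * 43 mod 47 = 1^2 * 43 = 1*43 = 43
  bit 1 = 1: r = r^2 * 43 mod 47 = 43^2 * 43 = 16*43 = 30
  bit 2 = 1: r = r^2 * 43 mod 47 = 30^2 * 43 = 7*43 = 19
  bit 3 = 1: r = r^2 * 43 mod 47 = 19^2 * 43 = 32*43 = 13
  -> s = B^a = 13

Answer: 13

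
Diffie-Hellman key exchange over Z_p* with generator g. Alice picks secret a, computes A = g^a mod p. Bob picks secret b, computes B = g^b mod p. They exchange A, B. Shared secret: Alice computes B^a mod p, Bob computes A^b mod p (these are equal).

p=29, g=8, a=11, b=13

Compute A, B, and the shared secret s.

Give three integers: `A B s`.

A = 8^11 mod 29  (bits of 11 = 1011)
  bit 0 = 1: r = r^2 * 8 mod 29 = 1^2 * 8 = 1*8 = 8
  bit 1 = 0: r = r^2 mod 29 = 8^2 = 6
  bit 2 = 1: r = r^2 * 8 mod 29 = 6^2 * 8 = 7*8 = 27
  bit 3 = 1: r = r^2 * 8 mod 29 = 27^2 * 8 = 4*8 = 3
  -> A = 3
B = 8^13 mod 29  (bits of 13 = 1101)
  bit 0 = 1: r = r^2 * 8 mod 29 = 1^2 * 8 = 1*8 = 8
  bit 1 = 1: r = r^2 * 8 mod 29 = 8^2 * 8 = 6*8 = 19
  bit 2 = 0: r = r^2 mod 29 = 19^2 = 13
  bit 3 = 1: r = r^2 * 8 mod 29 = 13^2 * 8 = 24*8 = 18
  -> B = 18
s = B^a = 18^11 mod 29  (bits of 11 = 1011)
  bit 0 = 1: r = r^2 * 18 mod 29 = 1^2 * 18 = 1*18 = 18
  bit 1 = 0: r = r^2 mod 29 = 18^2 = 5
  bit 2 = 1: r = r^2 * 18 mod 29 = 5^2 * 18 = 25*18 = 15
  bit 3 = 1: r = r^2 * 18 mod 29 = 15^2 * 18 = 22*18 = 19
  -> s = B^a = 19

Answer: 3 18 19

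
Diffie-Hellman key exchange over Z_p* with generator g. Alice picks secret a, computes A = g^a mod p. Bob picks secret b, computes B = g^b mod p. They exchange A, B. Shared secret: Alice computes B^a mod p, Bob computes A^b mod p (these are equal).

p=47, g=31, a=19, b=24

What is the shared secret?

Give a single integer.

Answer: 34

Derivation:
A = 31^19 mod 47  (bits of 19 = 10011)
  bit 0 = 1: r = r^2 * 31 mod 47 = 1^2 * 31 = 1*31 = 31
  bit 1 = 0: r = r^2 mod 47 = 31^2 = 21
  bit 2 = 0: r = r^2 mod 47 = 21^2 = 18
  bit 3 = 1: r = r^2 * 31 mod 47 = 18^2 * 31 = 42*31 = 33
  bit 4 = 1: r = r^2 * 31 mod 47 = 33^2 * 31 = 8*31 = 13
  -> A = 13
B = 31^24 mod 47  (bits of 24 = 11000)
  bit 0 = 1: r = r^2 * 31 mod 47 = 1^2 * 31 = 1*31 = 31
  bit 1 = 1: r = r^2 * 31 mod 47 = 31^2 * 31 = 21*31 = 40
  bit 2 = 0: r = r^2 mod 47 = 40^2 = 2
  bit 3 = 0: r = r^2 mod 47 = 2^2 = 4
  bit 4 = 0: r = r^2 mod 47 = 4^2 = 16
  -> B = 16
s = B^a = 16^19 mod 47  (bits of 19 = 10011)
  bit 0 = 1: r = r^2 * 16 mod 47 = 1^2 * 16 = 1*16 = 16
  bit 1 = 0: r = r^2 mod 47 = 16^2 = 21
  bit 2 = 0: r = r^2 mod 47 = 21^2 = 18
  bit 3 = 1: r = r^2 * 16 mod 47 = 18^2 * 16 = 42*16 = 14
  bit 4 = 1: r = r^2 * 16 mod 47 = 14^2 * 16 = 8*16 = 34
  -> s = B^a = 34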